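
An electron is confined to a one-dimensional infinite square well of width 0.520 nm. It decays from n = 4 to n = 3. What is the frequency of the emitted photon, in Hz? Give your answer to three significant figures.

f = 2.35×10^15 Hz

E_1 = h²/(8m_eL²) = 2.228×10^-19 J and ΔE = (4² − 3²)E_1 = 1.560×10^-18 J.
f = ΔE/h = 1.560×10^-18/6.626×10^-34 = 2.35×10^15 Hz.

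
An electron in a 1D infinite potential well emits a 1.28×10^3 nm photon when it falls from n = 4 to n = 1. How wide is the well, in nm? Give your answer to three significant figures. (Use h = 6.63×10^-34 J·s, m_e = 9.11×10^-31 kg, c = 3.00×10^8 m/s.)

L = 2.41 nm

The photon carries ΔE = hc/λ = 6.63×10^-34·3.00×10^8/1.28×10^-6 m = 1.554×10^-19 J.
Since ΔE = (4² − 1²)E_1, E_1 = 1.036×10^-20 J, and L = h/√(8m_eE_1) = 2.41×10^-9 m = 2.41 nm.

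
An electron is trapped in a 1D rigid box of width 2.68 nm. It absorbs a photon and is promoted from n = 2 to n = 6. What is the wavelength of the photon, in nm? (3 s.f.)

λ = 740 nm

E_1 = h²/(8m_eL²) = 8.388×10^-21 J, so ΔE = (6² − 2²)E_1 = 2.684×10^-19 J.
λ = hc/ΔE = (6.626×10^-34·2.998×10^8)/2.684×10^-19 = 7.40×10^-7 m = 740 nm.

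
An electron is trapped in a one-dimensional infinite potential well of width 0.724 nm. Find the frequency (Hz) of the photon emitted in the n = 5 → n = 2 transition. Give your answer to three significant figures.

E_1 = h²/(8m_eL²) = 1.149×10^-19 J and ΔE = (5² − 2²)E_1 = 2.413×10^-18 J.
f = ΔE/h = 2.413×10^-18/6.626×10^-34 = 3.64×10^15 Hz.

f = 3.64×10^15 Hz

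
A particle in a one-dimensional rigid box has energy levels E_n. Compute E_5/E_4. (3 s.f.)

1.56

E_n ∝ n², so E_5/E_4 = 5²/4² = 25/16 = 1.56.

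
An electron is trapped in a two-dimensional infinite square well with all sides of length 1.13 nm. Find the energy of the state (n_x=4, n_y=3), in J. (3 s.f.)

E = 1.18×10^-18 J

For a 2D rectangular well E = (h²/8m_e)·Σ n_i²/L_i² = (6.626×10^-34)²/(8·9.109×10^-31) · [4²/(1.13 nm)² + 3²/(1.13 nm)²].
Evaluating gives E = 1.18×10^-18 J.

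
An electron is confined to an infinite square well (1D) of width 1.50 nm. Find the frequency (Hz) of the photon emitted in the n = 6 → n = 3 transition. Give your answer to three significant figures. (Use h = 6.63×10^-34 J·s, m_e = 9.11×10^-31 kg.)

f = 1.09×10^15 Hz

E_1 = h²/(8m_eL²) = 2.681×10^-20 J and ΔE = (6² − 3²)E_1 = 7.239×10^-19 J.
f = ΔE/h = 7.239×10^-19/6.63×10^-34 = 1.09×10^15 Hz.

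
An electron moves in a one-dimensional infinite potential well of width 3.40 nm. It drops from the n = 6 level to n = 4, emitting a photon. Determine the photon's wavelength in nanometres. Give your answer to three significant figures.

E_1 = h²/(8m_eL²) = 5.212×10^-21 J, so ΔE = (6² − 4²)E_1 = 1.042×10^-19 J.
λ = hc/ΔE = (6.626×10^-34·2.998×10^8)/1.042×10^-19 = 1.91×10^-6 m = 1.91×10^3 nm.

λ = 1.91×10^3 nm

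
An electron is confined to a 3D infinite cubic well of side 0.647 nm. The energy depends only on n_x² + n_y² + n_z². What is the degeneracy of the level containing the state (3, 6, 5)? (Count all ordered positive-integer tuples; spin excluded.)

The level has n_x² + n_y² + n_z² = 70. The ordered positive-integer solutions are (3, 5, 6), (3, 6, 5), (5, 3, 6), (5, 6, 3), (6, 3, 5), (6, 5, 3).
That gives 6 states.

degeneracy = 6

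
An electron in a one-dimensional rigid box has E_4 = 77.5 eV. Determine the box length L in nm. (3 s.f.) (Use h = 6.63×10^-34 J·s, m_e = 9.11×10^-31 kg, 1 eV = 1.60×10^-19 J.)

From E_n = n²h²/(8m_eL²), L = n·h/√(8m_eE_n).
E_4 = 77.5 eV = 1.240×10^-17 J, so L = 4·6.63×10^-34/√(8·9.11×10^-31·1.240×10^-17) = 2.79×10^-10 m = 0.279 nm.

L = 0.279 nm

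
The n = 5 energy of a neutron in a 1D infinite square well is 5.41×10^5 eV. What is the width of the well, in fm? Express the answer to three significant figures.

L = 97.2 fm

From E_n = n²h²/(8m_nL²), L = n·h/√(8m_nE_n).
E_5 = 5.41×10^5 eV = 8.667×10^-14 J, so L = 5·6.626×10^-34/√(8·1.675×10^-27·8.667×10^-14) = 9.72×10^-14 m = 97.2 fm.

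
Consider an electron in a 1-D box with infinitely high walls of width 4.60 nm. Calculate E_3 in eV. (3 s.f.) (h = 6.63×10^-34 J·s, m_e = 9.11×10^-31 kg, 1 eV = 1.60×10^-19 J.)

E_3 = 0.160 eV

For an infinite well E_n = n²h²/(8m_eL²), so E_1 = h²/(8m_eL²) = (6.63×10^-34)²/(8·9.11×10^-31·(4.60×10^-9 m)²) = 2.850×10^-21 J.
Then E_3 = 3²·E_1 = 9·2.850×10^-21 J = 2.565×10^-20 J.
Converting, E_3 = 2.565×10^-20 J / (1.60×10^-19 J/eV) = 0.160 eV.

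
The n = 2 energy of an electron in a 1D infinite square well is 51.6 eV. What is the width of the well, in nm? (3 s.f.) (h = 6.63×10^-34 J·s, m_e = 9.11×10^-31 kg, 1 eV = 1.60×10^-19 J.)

From E_n = n²h²/(8m_eL²), L = n·h/√(8m_eE_n).
E_2 = 51.6 eV = 8.256×10^-18 J, so L = 2·6.63×10^-34/√(8·9.11×10^-31·8.256×10^-18) = 1.71×10^-10 m = 0.171 nm.

L = 0.171 nm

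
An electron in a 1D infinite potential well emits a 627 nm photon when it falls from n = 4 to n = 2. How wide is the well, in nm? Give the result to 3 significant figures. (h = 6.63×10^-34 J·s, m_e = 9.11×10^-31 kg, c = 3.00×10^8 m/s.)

The photon carries ΔE = hc/λ = 6.63×10^-34·3.00×10^8/6.27×10^-7 m = 3.172×10^-19 J.
Since ΔE = (4² − 2²)E_1, E_1 = 2.643×10^-20 J, and L = h/√(8m_eE_1) = 1.51×10^-9 m = 1.51 nm.

L = 1.51 nm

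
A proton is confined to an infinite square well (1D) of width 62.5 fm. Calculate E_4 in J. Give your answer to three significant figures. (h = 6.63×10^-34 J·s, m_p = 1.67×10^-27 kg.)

E_4 = 1.35×10^-13 J

For an infinite well E_n = n²h²/(8m_pL²), so E_1 = h²/(8m_pL²) = (6.63×10^-34)²/(8·1.67×10^-27·(6.25×10^-14 m)²) = 8.423×10^-15 J.
Then E_4 = 4²·E_1 = 16·8.423×10^-15 J = 1.35×10^-13 J.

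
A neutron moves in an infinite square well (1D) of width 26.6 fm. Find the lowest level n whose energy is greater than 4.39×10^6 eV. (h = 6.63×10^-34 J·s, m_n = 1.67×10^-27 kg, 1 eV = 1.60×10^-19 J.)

E_1 = h²/(8m_nL²) = 4.650×10^-14 J = 2.906×10^5 eV.
Need n² > 4.39×10^6/2.906×10^5 = 15.11, i.e. n > 3.887.
The smallest integer satisfying this is n = 4.

n = 4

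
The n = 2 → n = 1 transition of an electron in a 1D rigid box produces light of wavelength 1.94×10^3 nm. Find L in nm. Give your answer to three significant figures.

The photon carries ΔE = hc/λ = 6.626×10^-34·2.998×10^8/1.94×10^-6 m = 1.024×10^-19 J.
Since ΔE = (2² − 1²)E_1, E_1 = 3.413×10^-20 J, and L = h/√(8m_eE_1) = 1.33×10^-9 m = 1.33 nm.

L = 1.33 nm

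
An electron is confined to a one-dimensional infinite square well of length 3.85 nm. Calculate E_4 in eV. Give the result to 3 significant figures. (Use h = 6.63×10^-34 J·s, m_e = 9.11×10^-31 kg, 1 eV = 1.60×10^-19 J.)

For an infinite well E_n = n²h²/(8m_eL²), so E_1 = h²/(8m_eL²) = (6.63×10^-34)²/(8·9.11×10^-31·(3.85×10^-9 m)²) = 4.069×10^-21 J.
Then E_4 = 4²·E_1 = 16·4.069×10^-21 J = 6.510×10^-20 J.
Converting, E_4 = 6.510×10^-20 J / (1.60×10^-19 J/eV) = 0.407 eV.

E_4 = 0.407 eV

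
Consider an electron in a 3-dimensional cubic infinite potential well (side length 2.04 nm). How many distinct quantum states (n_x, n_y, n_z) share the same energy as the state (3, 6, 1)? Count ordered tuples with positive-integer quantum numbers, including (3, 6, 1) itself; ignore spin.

The level has n_x² + n_y² + n_z² = 46. The ordered positive-integer solutions are (1, 3, 6), (1, 6, 3), (3, 1, 6), (3, 6, 1), (6, 1, 3), (6, 3, 1).
That gives 6 states.

degeneracy = 6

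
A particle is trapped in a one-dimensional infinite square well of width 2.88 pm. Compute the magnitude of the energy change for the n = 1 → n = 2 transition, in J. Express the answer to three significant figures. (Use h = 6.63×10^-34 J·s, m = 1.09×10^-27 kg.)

E_1 = h²/(8mL²) = 6.078×10^-18 J.
|ΔE| = |1² − 2²|·E_1 = 3·6.078×10^-18 J = 1.82×10^-17 J.

|ΔE| = 1.82×10^-17 J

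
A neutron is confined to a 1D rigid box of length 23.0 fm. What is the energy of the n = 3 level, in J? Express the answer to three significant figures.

For an infinite well E_n = n²h²/(8m_nL²), so E_1 = h²/(8m_nL²) = (6.626×10^-34)²/(8·1.675×10^-27·(2.30×10^-14 m)²) = 6.194×10^-14 J.
Then E_3 = 3²·E_1 = 9·6.194×10^-14 J = 5.57×10^-13 J.

E_3 = 5.57×10^-13 J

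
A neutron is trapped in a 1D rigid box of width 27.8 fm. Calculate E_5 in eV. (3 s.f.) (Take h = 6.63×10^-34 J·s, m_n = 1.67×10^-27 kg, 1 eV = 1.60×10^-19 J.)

For an infinite well E_n = n²h²/(8m_nL²), so E_1 = h²/(8m_nL²) = (6.63×10^-34)²/(8·1.67×10^-27·(2.78×10^-14 m)²) = 4.257×10^-14 J.
Then E_5 = 5²·E_1 = 25·4.257×10^-14 J = 1.064×10^-12 J.
Converting, E_5 = 1.064×10^-12 J / (1.60×10^-19 J/eV) = 6.65×10^6 eV.

E_5 = 6.65×10^6 eV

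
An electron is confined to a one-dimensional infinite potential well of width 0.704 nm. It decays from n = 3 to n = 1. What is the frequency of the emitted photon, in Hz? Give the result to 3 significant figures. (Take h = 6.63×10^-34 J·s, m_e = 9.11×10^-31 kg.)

E_1 = h²/(8m_eL²) = 1.217×10^-19 J and ΔE = (3² − 1²)E_1 = 9.736×10^-19 J.
f = ΔE/h = 9.736×10^-19/6.63×10^-34 = 1.47×10^15 Hz.

f = 1.47×10^15 Hz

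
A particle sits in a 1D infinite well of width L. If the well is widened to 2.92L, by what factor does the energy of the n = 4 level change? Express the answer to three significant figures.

0.117

E_n ∝ 1/L², so the energy scales by 1/2.92² = 0.117.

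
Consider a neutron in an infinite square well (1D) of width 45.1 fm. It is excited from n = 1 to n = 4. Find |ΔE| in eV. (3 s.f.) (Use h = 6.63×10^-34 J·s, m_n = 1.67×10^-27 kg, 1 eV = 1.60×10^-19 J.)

E_1 = h²/(8m_nL²) = 1.618×10^-14 J.
|ΔE| = |1² − 4²|·E_1 = 15·1.618×10^-14 J = 2.427×10^-13 J = 1.52×10^6 eV.

|ΔE| = 1.52×10^6 eV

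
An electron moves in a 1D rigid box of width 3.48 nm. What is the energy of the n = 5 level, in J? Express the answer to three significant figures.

E_5 = 1.24×10^-19 J

For an infinite well E_n = n²h²/(8m_eL²), so E_1 = h²/(8m_eL²) = (6.626×10^-34)²/(8·9.109×10^-31·(3.48×10^-9 m)²) = 4.975×10^-21 J.
Then E_5 = 5²·E_1 = 25·4.975×10^-21 J = 1.24×10^-19 J.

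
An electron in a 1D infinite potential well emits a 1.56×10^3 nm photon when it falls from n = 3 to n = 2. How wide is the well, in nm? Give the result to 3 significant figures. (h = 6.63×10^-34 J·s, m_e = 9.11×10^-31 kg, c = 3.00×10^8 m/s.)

The photon carries ΔE = hc/λ = 6.63×10^-34·3.00×10^8/1.56×10^-6 m = 1.275×10^-19 J.
Since ΔE = (3² − 2²)E_1, E_1 = 2.550×10^-20 J, and L = h/√(8m_eE_1) = 1.54×10^-9 m = 1.54 nm.

L = 1.54 nm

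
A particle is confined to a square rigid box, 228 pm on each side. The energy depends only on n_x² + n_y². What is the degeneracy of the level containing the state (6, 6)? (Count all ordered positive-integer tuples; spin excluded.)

The level has n_x² + n_y² = 72. The ordered positive-integer solutions are (6, 6).
That gives 1 state.

degeneracy = 1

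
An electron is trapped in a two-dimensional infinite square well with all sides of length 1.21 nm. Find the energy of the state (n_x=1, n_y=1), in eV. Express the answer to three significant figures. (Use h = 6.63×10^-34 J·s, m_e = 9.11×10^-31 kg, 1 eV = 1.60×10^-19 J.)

E = 0.515 eV

For a 2D rectangular well E = (h²/8m_e)·Σ n_i²/L_i² = (6.63×10^-34)²/(8·9.11×10^-31) · [1²/(1.21 nm)² + 1²/(1.21 nm)²].
Evaluating gives E = 8.239×10^-20 J = 0.515 eV.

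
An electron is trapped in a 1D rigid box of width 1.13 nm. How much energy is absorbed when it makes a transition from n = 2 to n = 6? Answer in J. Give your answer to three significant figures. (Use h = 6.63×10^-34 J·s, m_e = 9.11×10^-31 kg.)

|ΔE| = 1.51×10^-18 J

E_1 = h²/(8m_eL²) = 4.723×10^-20 J.
|ΔE| = |2² − 6²|·E_1 = 32·4.723×10^-20 J = 1.51×10^-18 J.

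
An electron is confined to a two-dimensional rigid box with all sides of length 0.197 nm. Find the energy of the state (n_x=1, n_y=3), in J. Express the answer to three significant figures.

For a 2D rectangular well E = (h²/8m_e)·Σ n_i²/L_i² = (6.626×10^-34)²/(8·9.109×10^-31) · [1²/(0.197 nm)² + 3²/(0.197 nm)²].
Evaluating gives E = 1.55×10^-17 J.

E = 1.55×10^-17 J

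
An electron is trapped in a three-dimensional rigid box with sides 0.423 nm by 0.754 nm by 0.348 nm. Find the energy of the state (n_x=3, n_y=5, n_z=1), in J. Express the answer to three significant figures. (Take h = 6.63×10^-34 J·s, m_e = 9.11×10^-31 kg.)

E = 6.18×10^-18 J

For a 3D rectangular well E = (h²/8m_e)·Σ n_i²/L_i² = (6.63×10^-34)²/(8·9.11×10^-31) · [3²/(0.423 nm)² + 5²/(0.754 nm)² + 1²/(0.348 nm)²].
Evaluating gives E = 6.18×10^-18 J.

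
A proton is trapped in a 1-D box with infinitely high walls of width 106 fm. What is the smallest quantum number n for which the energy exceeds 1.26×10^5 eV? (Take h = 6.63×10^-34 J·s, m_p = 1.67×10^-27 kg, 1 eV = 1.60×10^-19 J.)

E_1 = h²/(8m_pL²) = 2.928×10^-15 J = 1.830×10^4 eV.
Need n² > 1.26×10^5/1.830×10^4 = 6.885, i.e. n > 2.624.
The smallest integer satisfying this is n = 3.

n = 3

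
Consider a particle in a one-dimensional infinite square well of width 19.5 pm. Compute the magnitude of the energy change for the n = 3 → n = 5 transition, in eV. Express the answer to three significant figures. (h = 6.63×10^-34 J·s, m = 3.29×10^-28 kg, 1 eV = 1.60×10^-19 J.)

E_1 = h²/(8mL²) = 4.392×10^-19 J.
|ΔE| = |3² − 5²|·E_1 = 16·4.392×10^-19 J = 7.027×10^-18 J = 43.9 eV.

|ΔE| = 43.9 eV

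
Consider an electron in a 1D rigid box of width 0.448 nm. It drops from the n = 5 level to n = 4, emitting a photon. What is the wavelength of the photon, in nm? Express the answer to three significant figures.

λ = 73.5 nm

E_1 = h²/(8m_eL²) = 3.002×10^-19 J, so ΔE = (5² − 4²)E_1 = 2.702×10^-18 J.
λ = hc/ΔE = (6.626×10^-34·2.998×10^8)/2.702×10^-18 = 7.35×10^-8 m = 73.5 nm.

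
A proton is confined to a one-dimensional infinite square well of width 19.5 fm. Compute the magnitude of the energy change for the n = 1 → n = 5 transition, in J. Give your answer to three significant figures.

E_1 = h²/(8m_pL²) = 8.627×10^-14 J.
|ΔE| = |1² − 5²|·E_1 = 24·8.627×10^-14 J = 2.07×10^-12 J.

|ΔE| = 2.07×10^-12 J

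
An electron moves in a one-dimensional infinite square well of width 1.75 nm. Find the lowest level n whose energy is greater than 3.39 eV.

E_1 = h²/(8m_eL²) = 1.967×10^-20 J = 0.1228 eV.
Need n² > 3.39/0.1228 = 27.61, i.e. n > 5.255.
The smallest integer satisfying this is n = 6.

n = 6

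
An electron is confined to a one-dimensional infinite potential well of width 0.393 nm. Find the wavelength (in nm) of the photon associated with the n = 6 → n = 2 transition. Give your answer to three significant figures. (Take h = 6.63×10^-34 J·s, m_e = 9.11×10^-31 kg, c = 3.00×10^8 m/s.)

E_1 = h²/(8m_eL²) = 3.905×10^-19 J, so ΔE = (6² − 2²)E_1 = 1.250×10^-17 J.
λ = hc/ΔE = (6.63×10^-34·3.00×10^8)/1.250×10^-17 = 1.59×10^-8 m = 15.9 nm.

λ = 15.9 nm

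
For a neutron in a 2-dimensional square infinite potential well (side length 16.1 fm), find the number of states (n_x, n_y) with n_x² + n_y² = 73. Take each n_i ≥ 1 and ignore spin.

degeneracy = 2

The level has n_x² + n_y² = 73. The ordered positive-integer solutions are (3, 8), (8, 3).
That gives 2 states.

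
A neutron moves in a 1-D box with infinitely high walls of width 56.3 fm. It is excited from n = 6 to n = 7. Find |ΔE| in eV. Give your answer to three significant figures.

E_1 = h²/(8m_nL²) = 1.034×10^-14 J.
|ΔE| = |6² − 7²|·E_1 = 13·1.034×10^-14 J = 1.344×10^-13 J = 8.39×10^5 eV.

|ΔE| = 8.39×10^5 eV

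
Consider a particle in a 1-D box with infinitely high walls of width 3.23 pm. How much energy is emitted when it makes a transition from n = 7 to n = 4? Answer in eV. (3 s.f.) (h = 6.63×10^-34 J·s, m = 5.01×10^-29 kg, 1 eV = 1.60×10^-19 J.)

|ΔE| = 2.17×10^4 eV

E_1 = h²/(8mL²) = 1.051×10^-16 J.
|ΔE| = |7² − 4²|·E_1 = 33·1.051×10^-16 J = 3.468×10^-15 J = 2.17×10^4 eV.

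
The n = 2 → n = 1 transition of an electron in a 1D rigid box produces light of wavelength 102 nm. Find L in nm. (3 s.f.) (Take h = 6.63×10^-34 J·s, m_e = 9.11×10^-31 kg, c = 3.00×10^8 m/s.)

L = 0.305 nm

The photon carries ΔE = hc/λ = 6.63×10^-34·3.00×10^8/1.02×10^-7 m = 1.950×10^-18 J.
Since ΔE = (2² − 1²)E_1, E_1 = 6.500×10^-19 J, and L = h/√(8m_eE_1) = 3.05×10^-10 m = 0.305 nm.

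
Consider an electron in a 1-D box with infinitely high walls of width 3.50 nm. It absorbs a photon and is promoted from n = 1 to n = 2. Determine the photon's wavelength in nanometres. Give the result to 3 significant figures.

λ = 1.35×10^4 nm

E_1 = h²/(8m_eL²) = 4.918×10^-21 J, so ΔE = (2² − 1²)E_1 = 1.475×10^-20 J.
λ = hc/ΔE = (6.626×10^-34·2.998×10^8)/1.475×10^-20 = 1.35×10^-5 m = 1.35×10^4 nm.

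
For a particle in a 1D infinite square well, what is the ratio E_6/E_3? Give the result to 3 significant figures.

4.00

E_n ∝ n², so E_6/E_3 = 6²/3² = 36/9 = 4.00.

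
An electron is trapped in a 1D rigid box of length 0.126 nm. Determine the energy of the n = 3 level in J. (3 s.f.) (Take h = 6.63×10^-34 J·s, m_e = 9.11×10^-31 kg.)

For an infinite well E_n = n²h²/(8m_eL²), so E_1 = h²/(8m_eL²) = (6.63×10^-34)²/(8·9.11×10^-31·(1.26×10^-10 m)²) = 3.799×10^-18 J.
Then E_3 = 3²·E_1 = 9·3.799×10^-18 J = 3.42×10^-17 J.

E_3 = 3.42×10^-17 J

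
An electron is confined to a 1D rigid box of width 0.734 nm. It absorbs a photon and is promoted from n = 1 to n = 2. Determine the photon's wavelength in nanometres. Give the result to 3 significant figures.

λ = 592 nm

E_1 = h²/(8m_eL²) = 1.118×10^-19 J, so ΔE = (2² − 1²)E_1 = 3.354×10^-19 J.
λ = hc/ΔE = (6.626×10^-34·2.998×10^8)/3.354×10^-19 = 5.92×10^-7 m = 592 nm.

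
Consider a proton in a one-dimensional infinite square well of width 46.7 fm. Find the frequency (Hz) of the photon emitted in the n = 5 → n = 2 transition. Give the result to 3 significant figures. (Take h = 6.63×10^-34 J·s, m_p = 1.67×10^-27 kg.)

E_1 = h²/(8m_pL²) = 1.509×10^-14 J and ΔE = (5² − 2²)E_1 = 3.169×10^-13 J.
f = ΔE/h = 3.169×10^-13/6.63×10^-34 = 4.78×10^20 Hz.

f = 4.78×10^20 Hz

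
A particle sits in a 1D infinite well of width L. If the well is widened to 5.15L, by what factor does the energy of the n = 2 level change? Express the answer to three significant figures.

E_n ∝ 1/L², so the energy scales by 1/5.15² = 0.0377.

0.0377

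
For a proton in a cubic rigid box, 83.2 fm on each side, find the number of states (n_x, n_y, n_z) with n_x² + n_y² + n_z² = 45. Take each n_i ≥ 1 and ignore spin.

degeneracy = 6

The level has n_x² + n_y² + n_z² = 45. The ordered positive-integer solutions are (2, 4, 5), (2, 5, 4), (4, 2, 5), (4, 5, 2), (5, 2, 4), (5, 4, 2).
That gives 6 states.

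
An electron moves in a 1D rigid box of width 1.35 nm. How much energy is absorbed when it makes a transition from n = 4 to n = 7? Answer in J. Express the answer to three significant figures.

|ΔE| = 1.09×10^-18 J

E_1 = h²/(8m_eL²) = 3.306×10^-20 J.
|ΔE| = |4² − 7²|·E_1 = 33·3.306×10^-20 J = 1.09×10^-18 J.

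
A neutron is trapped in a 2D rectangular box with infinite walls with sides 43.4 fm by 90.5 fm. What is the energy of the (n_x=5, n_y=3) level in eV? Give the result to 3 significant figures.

For a 2D rectangular well E = (h²/8m_n)·Σ n_i²/L_i² = (6.626×10^-34)²/(8·1.675×10^-27) · [5²/(43.4 fm)² + 3²/(90.5 fm)²].
Evaluating gives E = 4.709×10^-13 J = 2.94×10^6 eV.

E = 2.94×10^6 eV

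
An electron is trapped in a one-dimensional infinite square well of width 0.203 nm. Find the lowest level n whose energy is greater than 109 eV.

n = 4

E_1 = h²/(8m_eL²) = 1.462×10^-18 J = 9.126 eV.
Need n² > 109/9.126 = 11.94, i.e. n > 3.455.
The smallest integer satisfying this is n = 4.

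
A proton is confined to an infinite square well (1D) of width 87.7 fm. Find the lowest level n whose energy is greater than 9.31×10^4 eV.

E_1 = h²/(8m_pL²) = 4.265×10^-15 J = 2.662×10^4 eV.
Need n² > 9.31×10^4/2.662×10^4 = 3.497, i.e. n > 1.870.
The smallest integer satisfying this is n = 2.

n = 2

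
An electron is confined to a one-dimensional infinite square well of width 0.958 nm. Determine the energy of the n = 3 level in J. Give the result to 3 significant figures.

For an infinite well E_n = n²h²/(8m_eL²), so E_1 = h²/(8m_eL²) = (6.626×10^-34)²/(8·9.109×10^-31·(9.58×10^-10 m)²) = 6.565×10^-20 J.
Then E_3 = 3²·E_1 = 9·6.565×10^-20 J = 5.91×10^-19 J.

E_3 = 5.91×10^-19 J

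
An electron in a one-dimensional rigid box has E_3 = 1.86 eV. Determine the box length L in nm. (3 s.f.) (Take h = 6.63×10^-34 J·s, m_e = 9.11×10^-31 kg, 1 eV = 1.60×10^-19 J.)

L = 1.35 nm

From E_n = n²h²/(8m_eL²), L = n·h/√(8m_eE_n).
E_3 = 1.86 eV = 2.976×10^-19 J, so L = 3·6.63×10^-34/√(8·9.11×10^-31·2.976×10^-19) = 1.35×10^-9 m = 1.35 nm.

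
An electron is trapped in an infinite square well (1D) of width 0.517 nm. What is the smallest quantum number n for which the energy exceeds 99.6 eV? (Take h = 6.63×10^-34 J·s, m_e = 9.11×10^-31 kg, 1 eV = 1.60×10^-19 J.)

E_1 = h²/(8m_eL²) = 2.257×10^-19 J = 1.411 eV.
Need n² > 99.6/1.411 = 70.59, i.e. n > 8.402.
The smallest integer satisfying this is n = 9.

n = 9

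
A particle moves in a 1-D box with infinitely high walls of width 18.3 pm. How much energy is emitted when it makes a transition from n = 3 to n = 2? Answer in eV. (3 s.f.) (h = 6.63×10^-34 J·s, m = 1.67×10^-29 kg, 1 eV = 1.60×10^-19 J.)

|ΔE| = 307 eV

E_1 = h²/(8mL²) = 9.825×10^-18 J.
|ΔE| = |3² − 2²|·E_1 = 5·9.825×10^-18 J = 4.912×10^-17 J = 307 eV.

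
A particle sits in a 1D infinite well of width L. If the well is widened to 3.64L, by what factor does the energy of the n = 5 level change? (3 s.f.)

E_n ∝ 1/L², so the energy scales by 1/3.64² = 0.0755.

0.0755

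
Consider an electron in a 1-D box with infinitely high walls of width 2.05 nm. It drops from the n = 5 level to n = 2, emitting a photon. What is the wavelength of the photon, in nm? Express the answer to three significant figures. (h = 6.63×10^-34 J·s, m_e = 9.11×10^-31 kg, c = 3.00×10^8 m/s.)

E_1 = h²/(8m_eL²) = 1.435×10^-20 J, so ΔE = (5² − 2²)E_1 = 3.014×10^-19 J.
λ = hc/ΔE = (6.63×10^-34·3.00×10^8)/3.014×10^-19 = 6.60×10^-7 m = 660 nm.

λ = 660 nm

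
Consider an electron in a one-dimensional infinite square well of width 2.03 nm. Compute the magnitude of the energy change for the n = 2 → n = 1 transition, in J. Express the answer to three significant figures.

E_1 = h²/(8m_eL²) = 1.462×10^-20 J.
|ΔE| = |2² − 1²|·E_1 = 3·1.462×10^-20 J = 4.39×10^-20 J.

|ΔE| = 4.39×10^-20 J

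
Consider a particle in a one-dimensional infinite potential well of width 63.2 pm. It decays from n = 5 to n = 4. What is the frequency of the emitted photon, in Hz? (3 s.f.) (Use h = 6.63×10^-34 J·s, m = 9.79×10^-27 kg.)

f = 1.91×10^13 Hz

E_1 = h²/(8mL²) = 1.405×10^-21 J and ΔE = (5² − 4²)E_1 = 1.264×10^-20 J.
f = ΔE/h = 1.264×10^-20/6.63×10^-34 = 1.91×10^13 Hz.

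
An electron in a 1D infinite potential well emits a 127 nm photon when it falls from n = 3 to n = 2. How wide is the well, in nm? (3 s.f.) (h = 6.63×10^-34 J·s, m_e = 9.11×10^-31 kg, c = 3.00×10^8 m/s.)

The photon carries ΔE = hc/λ = 6.63×10^-34·3.00×10^8/1.27×10^-7 m = 1.566×10^-18 J.
Since ΔE = (3² − 2²)E_1, E_1 = 3.132×10^-19 J, and L = h/√(8m_eE_1) = 4.39×10^-10 m = 0.439 nm.

L = 0.439 nm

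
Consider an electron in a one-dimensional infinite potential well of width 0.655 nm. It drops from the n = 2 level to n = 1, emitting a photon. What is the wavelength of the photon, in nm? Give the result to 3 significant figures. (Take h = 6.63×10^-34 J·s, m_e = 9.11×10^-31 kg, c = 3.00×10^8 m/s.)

λ = 472 nm

E_1 = h²/(8m_eL²) = 1.406×10^-19 J, so ΔE = (2² − 1²)E_1 = 4.218×10^-19 J.
λ = hc/ΔE = (6.63×10^-34·3.00×10^8)/4.218×10^-19 = 4.72×10^-7 m = 472 nm.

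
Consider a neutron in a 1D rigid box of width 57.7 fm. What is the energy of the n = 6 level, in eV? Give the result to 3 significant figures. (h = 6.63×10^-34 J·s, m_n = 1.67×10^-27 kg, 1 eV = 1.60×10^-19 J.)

E_6 = 2.22×10^6 eV

For an infinite well E_n = n²h²/(8m_nL²), so E_1 = h²/(8m_nL²) = (6.63×10^-34)²/(8·1.67×10^-27·(5.77×10^-14 m)²) = 9.883×10^-15 J.
Then E_6 = 6²·E_1 = 36·9.883×10^-15 J = 3.558×10^-13 J.
Converting, E_6 = 3.558×10^-13 J / (1.60×10^-19 J/eV) = 2.22×10^6 eV.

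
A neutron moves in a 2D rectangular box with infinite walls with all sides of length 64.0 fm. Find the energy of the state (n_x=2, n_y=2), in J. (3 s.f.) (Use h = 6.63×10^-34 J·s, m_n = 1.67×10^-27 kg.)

E = 6.43×10^-14 J

For a 2D rectangular well E = (h²/8m_n)·Σ n_i²/L_i² = (6.63×10^-34)²/(8·1.67×10^-27) · [2²/(64.0 fm)² + 2²/(64.0 fm)²].
Evaluating gives E = 6.43×10^-14 J.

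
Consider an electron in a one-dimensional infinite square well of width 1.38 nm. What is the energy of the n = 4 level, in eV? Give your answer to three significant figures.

E_4 = 3.16 eV

For an infinite well E_n = n²h²/(8m_eL²), so E_1 = h²/(8m_eL²) = (6.626×10^-34)²/(8·9.109×10^-31·(1.38×10^-9 m)²) = 3.164×10^-20 J.
Then E_4 = 4²·E_1 = 16·3.164×10^-20 J = 5.062×10^-19 J.
Converting, E_4 = 5.062×10^-19 J / (1.602×10^-19 J/eV) = 3.16 eV.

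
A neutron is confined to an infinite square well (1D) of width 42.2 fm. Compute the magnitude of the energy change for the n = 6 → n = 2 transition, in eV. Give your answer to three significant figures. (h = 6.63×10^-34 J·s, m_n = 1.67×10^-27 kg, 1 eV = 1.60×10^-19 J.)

|ΔE| = 3.70×10^6 eV

E_1 = h²/(8m_nL²) = 1.848×10^-14 J.
|ΔE| = |6² − 2²|·E_1 = 32·1.848×10^-14 J = 5.914×10^-13 J = 3.70×10^6 eV.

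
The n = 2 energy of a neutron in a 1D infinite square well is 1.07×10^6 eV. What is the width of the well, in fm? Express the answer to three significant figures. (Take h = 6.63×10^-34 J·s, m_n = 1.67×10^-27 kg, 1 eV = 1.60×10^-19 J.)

L = 27.7 fm

From E_n = n²h²/(8m_nL²), L = n·h/√(8m_nE_n).
E_2 = 1.07×10^6 eV = 1.712×10^-13 J, so L = 2·6.63×10^-34/√(8·1.67×10^-27·1.712×10^-13) = 2.77×10^-14 m = 27.7 fm.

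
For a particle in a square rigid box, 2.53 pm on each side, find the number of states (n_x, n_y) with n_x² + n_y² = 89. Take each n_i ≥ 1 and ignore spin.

degeneracy = 2

The level has n_x² + n_y² = 89. The ordered positive-integer solutions are (5, 8), (8, 5).
That gives 2 states.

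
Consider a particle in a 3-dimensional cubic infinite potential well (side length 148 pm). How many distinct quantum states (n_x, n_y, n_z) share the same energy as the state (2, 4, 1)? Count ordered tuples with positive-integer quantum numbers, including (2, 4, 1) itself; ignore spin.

degeneracy = 6

The level has n_x² + n_y² + n_z² = 21. The ordered positive-integer solutions are (1, 2, 4), (1, 4, 2), (2, 1, 4), (2, 4, 1), (4, 1, 2), (4, 2, 1).
That gives 6 states.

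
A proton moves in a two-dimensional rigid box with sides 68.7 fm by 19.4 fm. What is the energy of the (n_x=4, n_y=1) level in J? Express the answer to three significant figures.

E = 1.98×10^-13 J

For a 2D rectangular well E = (h²/8m_p)·Σ n_i²/L_i² = (6.626×10^-34)²/(8·1.673×10^-27) · [4²/(68.7 fm)² + 1²/(19.4 fm)²].
Evaluating gives E = 1.98×10^-13 J.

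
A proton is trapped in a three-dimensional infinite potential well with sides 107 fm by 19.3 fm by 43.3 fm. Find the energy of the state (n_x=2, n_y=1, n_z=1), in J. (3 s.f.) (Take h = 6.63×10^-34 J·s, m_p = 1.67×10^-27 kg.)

For a 3D rectangular well E = (h²/8m_p)·Σ n_i²/L_i² = (6.63×10^-34)²/(8·1.67×10^-27) · [2²/(107 fm)² + 1²/(19.3 fm)² + 1²/(43.3 fm)²].
Evaluating gives E = 1.17×10^-13 J.

E = 1.17×10^-13 J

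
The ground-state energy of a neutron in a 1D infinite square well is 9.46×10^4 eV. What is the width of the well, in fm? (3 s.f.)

L = 46.5 fm

From E_n = n²h²/(8m_nL²), L = n·h/√(8m_nE_n).
E_1 = 9.46×10^4 eV = 1.515×10^-14 J, so L = 1·6.626×10^-34/√(8·1.675×10^-27·1.515×10^-14) = 4.65×10^-14 m = 46.5 fm.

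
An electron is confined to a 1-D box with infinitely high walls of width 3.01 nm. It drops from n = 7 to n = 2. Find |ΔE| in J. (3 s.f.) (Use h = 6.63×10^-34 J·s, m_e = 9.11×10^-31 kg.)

|ΔE| = 3.00×10^-19 J

E_1 = h²/(8m_eL²) = 6.657×10^-21 J.
|ΔE| = |7² − 2²|·E_1 = 45·6.657×10^-21 J = 3.00×10^-19 J.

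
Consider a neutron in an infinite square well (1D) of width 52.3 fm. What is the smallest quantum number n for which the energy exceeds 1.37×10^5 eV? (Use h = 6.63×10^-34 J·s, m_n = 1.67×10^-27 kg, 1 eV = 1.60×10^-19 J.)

E_1 = h²/(8m_nL²) = 1.203×10^-14 J = 7.519×10^4 eV.
Need n² > 1.37×10^5/7.519×10^4 = 1.822, i.e. n > 1.350.
The smallest integer satisfying this is n = 2.

n = 2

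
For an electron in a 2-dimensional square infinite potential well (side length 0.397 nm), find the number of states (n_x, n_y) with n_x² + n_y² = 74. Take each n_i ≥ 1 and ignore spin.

The level has n_x² + n_y² = 74. The ordered positive-integer solutions are (5, 7), (7, 5).
That gives 2 states.

degeneracy = 2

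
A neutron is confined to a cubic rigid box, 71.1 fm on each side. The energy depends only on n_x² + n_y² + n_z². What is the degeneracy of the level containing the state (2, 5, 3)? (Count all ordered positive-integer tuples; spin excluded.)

degeneracy = 9

The level has n_x² + n_y² + n_z² = 38. The ordered positive-integer solutions are (1, 1, 6), (1, 6, 1), (2, 3, 5), (2, 5, 3), (3, 2, 5), (3, 5, 2), (5, 2, 3), (5, 3, 2), (6, 1, 1).
That gives 9 states.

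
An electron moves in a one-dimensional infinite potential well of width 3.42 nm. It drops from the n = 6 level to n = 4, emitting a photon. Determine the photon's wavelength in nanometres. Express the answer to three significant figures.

λ = 1.93×10^3 nm

E_1 = h²/(8m_eL²) = 5.151×10^-21 J, so ΔE = (6² − 4²)E_1 = 1.030×10^-19 J.
λ = hc/ΔE = (6.626×10^-34·2.998×10^8)/1.030×10^-19 = 1.93×10^-6 m = 1.93×10^3 nm.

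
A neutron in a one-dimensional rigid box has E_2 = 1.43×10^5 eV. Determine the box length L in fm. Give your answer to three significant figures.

From E_n = n²h²/(8m_nL²), L = n·h/√(8m_nE_n).
E_2 = 1.43×10^5 eV = 2.291×10^-14 J, so L = 2·6.626×10^-34/√(8·1.675×10^-27·2.291×10^-14) = 7.56×10^-14 m = 75.6 fm.

L = 75.6 fm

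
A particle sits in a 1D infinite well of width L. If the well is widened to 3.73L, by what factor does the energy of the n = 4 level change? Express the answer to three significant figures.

0.0719

E_n ∝ 1/L², so the energy scales by 1/3.73² = 0.0719.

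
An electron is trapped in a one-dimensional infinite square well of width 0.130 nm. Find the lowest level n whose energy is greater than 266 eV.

E_1 = h²/(8m_eL²) = 3.565×10^-18 J = 22.25 eV.
Need n² > 266/22.25 = 11.96, i.e. n > 3.458.
The smallest integer satisfying this is n = 4.

n = 4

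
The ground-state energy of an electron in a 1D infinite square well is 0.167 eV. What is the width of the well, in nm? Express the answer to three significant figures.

From E_n = n²h²/(8m_eL²), L = n·h/√(8m_eE_n).
E_1 = 0.167 eV = 2.675×10^-20 J, so L = 1·6.626×10^-34/√(8·9.109×10^-31·2.675×10^-20) = 1.50×10^-9 m = 1.50 nm.

L = 1.50 nm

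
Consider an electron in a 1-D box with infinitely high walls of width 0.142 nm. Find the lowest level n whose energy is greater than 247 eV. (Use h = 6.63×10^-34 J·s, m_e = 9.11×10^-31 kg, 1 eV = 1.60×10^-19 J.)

E_1 = h²/(8m_eL²) = 2.991×10^-18 J = 18.69 eV.
Need n² > 247/18.69 = 13.22, i.e. n > 3.636.
The smallest integer satisfying this is n = 4.

n = 4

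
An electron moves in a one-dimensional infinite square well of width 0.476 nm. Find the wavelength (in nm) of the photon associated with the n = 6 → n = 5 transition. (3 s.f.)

λ = 67.9 nm

E_1 = h²/(8m_eL²) = 2.659×10^-19 J, so ΔE = (6² − 5²)E_1 = 2.925×10^-18 J.
λ = hc/ΔE = (6.626×10^-34·2.998×10^8)/2.925×10^-18 = 6.79×10^-8 m = 67.9 nm.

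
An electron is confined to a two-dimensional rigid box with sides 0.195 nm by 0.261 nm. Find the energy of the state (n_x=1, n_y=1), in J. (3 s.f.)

For a 2D rectangular well E = (h²/8m_e)·Σ n_i²/L_i² = (6.626×10^-34)²/(8·9.109×10^-31) · [1²/(0.195 nm)² + 1²/(0.261 nm)²].
Evaluating gives E = 2.47×10^-18 J.

E = 2.47×10^-18 J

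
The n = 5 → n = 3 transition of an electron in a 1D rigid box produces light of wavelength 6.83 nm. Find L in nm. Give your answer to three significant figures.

The photon carries ΔE = hc/λ = 6.626×10^-34·2.998×10^8/6.83×10^-9 m = 2.908×10^-17 J.
Since ΔE = (5² − 3²)E_1, E_1 = 1.818×10^-18 J, and L = h/√(8m_eE_1) = 1.82×10^-10 m = 0.182 nm.

L = 0.182 nm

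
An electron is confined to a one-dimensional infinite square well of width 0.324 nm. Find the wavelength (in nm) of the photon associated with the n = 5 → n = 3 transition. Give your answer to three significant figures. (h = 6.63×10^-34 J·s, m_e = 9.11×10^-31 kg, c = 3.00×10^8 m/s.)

λ = 21.6 nm

E_1 = h²/(8m_eL²) = 5.746×10^-19 J, so ΔE = (5² − 3²)E_1 = 9.194×10^-18 J.
λ = hc/ΔE = (6.63×10^-34·3.00×10^8)/9.194×10^-18 = 2.16×10^-8 m = 21.6 nm.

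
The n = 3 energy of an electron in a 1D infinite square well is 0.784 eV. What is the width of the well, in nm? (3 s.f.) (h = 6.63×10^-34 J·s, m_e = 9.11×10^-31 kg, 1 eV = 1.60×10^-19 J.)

From E_n = n²h²/(8m_eL²), L = n·h/√(8m_eE_n).
E_3 = 0.784 eV = 1.254×10^-19 J, so L = 3·6.63×10^-34/√(8·9.11×10^-31·1.254×10^-19) = 2.08×10^-9 m = 2.08 nm.

L = 2.08 nm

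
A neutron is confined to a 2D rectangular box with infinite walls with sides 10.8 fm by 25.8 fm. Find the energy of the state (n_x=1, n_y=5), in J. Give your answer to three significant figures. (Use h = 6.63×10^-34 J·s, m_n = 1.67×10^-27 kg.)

For a 2D rectangular well E = (h²/8m_n)·Σ n_i²/L_i² = (6.63×10^-34)²/(8·1.67×10^-27) · [1²/(10.8 fm)² + 5²/(25.8 fm)²].
Evaluating gives E = 1.52×10^-12 J.

E = 1.52×10^-12 J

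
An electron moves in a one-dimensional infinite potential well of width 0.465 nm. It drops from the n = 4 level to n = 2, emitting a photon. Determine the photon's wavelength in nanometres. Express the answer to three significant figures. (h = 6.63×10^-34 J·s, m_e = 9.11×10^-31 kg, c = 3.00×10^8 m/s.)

E_1 = h²/(8m_eL²) = 2.789×10^-19 J, so ΔE = (4² − 2²)E_1 = 3.347×10^-18 J.
λ = hc/ΔE = (6.63×10^-34·3.00×10^8)/3.347×10^-18 = 5.94×10^-8 m = 59.4 nm.

λ = 59.4 nm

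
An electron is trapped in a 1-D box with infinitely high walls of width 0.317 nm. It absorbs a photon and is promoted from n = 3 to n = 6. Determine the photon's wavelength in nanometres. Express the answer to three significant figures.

E_1 = h²/(8m_eL²) = 5.995×10^-19 J, so ΔE = (6² − 3²)E_1 = 1.619×10^-17 J.
λ = hc/ΔE = (6.626×10^-34·2.998×10^8)/1.619×10^-17 = 1.23×10^-8 m = 12.3 nm.

λ = 12.3 nm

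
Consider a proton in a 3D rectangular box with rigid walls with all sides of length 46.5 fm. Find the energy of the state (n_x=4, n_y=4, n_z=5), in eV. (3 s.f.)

For a 3D rectangular well E = (h²/8m_p)·Σ n_i²/L_i² = (6.626×10^-34)²/(8·1.673×10^-27) · [4²/(46.5 fm)² + 4²/(46.5 fm)² + 5²/(46.5 fm)²].
Evaluating gives E = 8.647×10^-13 J = 5.40×10^6 eV.

E = 5.40×10^6 eV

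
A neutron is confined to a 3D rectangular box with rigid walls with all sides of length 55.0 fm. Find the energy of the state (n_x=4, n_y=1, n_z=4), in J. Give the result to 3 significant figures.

For a 3D rectangular well E = (h²/8m_n)·Σ n_i²/L_i² = (6.626×10^-34)²/(8·1.675×10^-27) · [4²/(55.0 fm)² + 1²/(55.0 fm)² + 4²/(55.0 fm)²].
Evaluating gives E = 3.57×10^-13 J.

E = 3.57×10^-13 J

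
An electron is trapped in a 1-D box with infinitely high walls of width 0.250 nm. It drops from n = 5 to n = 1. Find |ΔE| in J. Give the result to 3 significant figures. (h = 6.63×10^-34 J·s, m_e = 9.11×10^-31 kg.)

E_1 = h²/(8m_eL²) = 9.650×10^-19 J.
|ΔE| = |5² − 1²|·E_1 = 24·9.650×10^-19 J = 2.32×10^-17 J.

|ΔE| = 2.32×10^-17 J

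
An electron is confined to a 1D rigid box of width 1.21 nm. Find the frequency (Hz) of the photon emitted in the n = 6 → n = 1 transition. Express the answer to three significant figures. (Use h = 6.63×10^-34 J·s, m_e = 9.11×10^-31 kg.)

f = 2.17×10^15 Hz

E_1 = h²/(8m_eL²) = 4.120×10^-20 J and ΔE = (6² − 1²)E_1 = 1.442×10^-18 J.
f = ΔE/h = 1.442×10^-18/6.63×10^-34 = 2.17×10^15 Hz.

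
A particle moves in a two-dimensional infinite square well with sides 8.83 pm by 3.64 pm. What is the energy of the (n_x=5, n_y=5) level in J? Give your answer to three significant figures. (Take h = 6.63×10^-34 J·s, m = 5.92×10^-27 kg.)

For a 2D rectangular well E = (h²/8m)·Σ n_i²/L_i² = (6.63×10^-34)²/(8·5.92×10^-27) · [5²/(8.83 pm)² + 5²/(3.64 pm)²].
Evaluating gives E = 2.05×10^-17 J.

E = 2.05×10^-17 J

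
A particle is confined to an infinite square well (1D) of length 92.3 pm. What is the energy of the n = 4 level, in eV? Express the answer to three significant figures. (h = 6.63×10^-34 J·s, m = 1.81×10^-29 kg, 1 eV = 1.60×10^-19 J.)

For an infinite well E_n = n²h²/(8mL²), so E_1 = h²/(8mL²) = (6.63×10^-34)²/(8·1.81×10^-29·(9.23×10^-11 m)²) = 3.563×10^-19 J.
Then E_4 = 4²·E_1 = 16·3.563×10^-19 J = 5.701×10^-18 J.
Converting, E_4 = 5.701×10^-18 J / (1.60×10^-19 J/eV) = 35.6 eV.

E_4 = 35.6 eV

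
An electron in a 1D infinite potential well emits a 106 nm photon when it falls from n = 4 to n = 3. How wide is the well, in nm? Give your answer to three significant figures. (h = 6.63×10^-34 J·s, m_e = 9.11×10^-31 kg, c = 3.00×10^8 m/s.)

L = 0.474 nm

The photon carries ΔE = hc/λ = 6.63×10^-34·3.00×10^8/1.06×10^-7 m = 1.876×10^-18 J.
Since ΔE = (4² − 3²)E_1, E_1 = 2.680×10^-19 J, and L = h/√(8m_eE_1) = 4.74×10^-10 m = 0.474 nm.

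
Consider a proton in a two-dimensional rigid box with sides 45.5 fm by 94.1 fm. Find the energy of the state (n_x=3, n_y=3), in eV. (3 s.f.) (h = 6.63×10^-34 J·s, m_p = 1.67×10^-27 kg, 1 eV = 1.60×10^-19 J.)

For a 2D rectangular well E = (h²/8m_p)·Σ n_i²/L_i² = (6.63×10^-34)²/(8·1.67×10^-27) · [3²/(45.5 fm)² + 3²/(94.1 fm)²].
Evaluating gives E = 1.765×10^-13 J = 1.10×10^6 eV.

E = 1.10×10^6 eV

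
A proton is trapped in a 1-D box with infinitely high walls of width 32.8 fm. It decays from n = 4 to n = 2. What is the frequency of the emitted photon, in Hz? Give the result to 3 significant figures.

f = 5.52×10^20 Hz

E_1 = h²/(8m_pL²) = 3.049×10^-14 J and ΔE = (4² − 2²)E_1 = 3.659×10^-13 J.
f = ΔE/h = 3.659×10^-13/6.626×10^-34 = 5.52×10^20 Hz.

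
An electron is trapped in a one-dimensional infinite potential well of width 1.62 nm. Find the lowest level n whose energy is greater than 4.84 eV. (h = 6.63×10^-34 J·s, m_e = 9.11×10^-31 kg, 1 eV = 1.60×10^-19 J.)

n = 6

E_1 = h²/(8m_eL²) = 2.298×10^-20 J = 0.1436 eV.
Need n² > 4.84/0.1436 = 33.70, i.e. n > 5.805.
The smallest integer satisfying this is n = 6.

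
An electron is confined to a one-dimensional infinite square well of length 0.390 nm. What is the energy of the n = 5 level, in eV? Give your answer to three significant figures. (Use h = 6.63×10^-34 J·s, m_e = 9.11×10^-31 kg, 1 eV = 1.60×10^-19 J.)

For an infinite well E_n = n²h²/(8m_eL²), so E_1 = h²/(8m_eL²) = (6.63×10^-34)²/(8·9.11×10^-31·(3.90×10^-10 m)²) = 3.965×10^-19 J.
Then E_5 = 5²·E_1 = 25·3.965×10^-19 J = 9.913×10^-18 J.
Converting, E_5 = 9.913×10^-18 J / (1.60×10^-19 J/eV) = 62.0 eV.

E_5 = 62.0 eV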